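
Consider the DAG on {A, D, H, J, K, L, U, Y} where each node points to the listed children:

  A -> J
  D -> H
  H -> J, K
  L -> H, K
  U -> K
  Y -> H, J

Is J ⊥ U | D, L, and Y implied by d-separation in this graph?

There are 4 undirected paths between J and U; checking each against the conditioning set {D, L, Y}:
Path 1: J ← Y → H → K ← U
  Y is a fork here and Y is conditioned on, so the path is blocked at Y.
Path 2: J ← Y → H ← L → K ← U
  Y is a fork here and Y is conditioned on, so the path is blocked at Y.
Path 3: J ← H → K ← U
  K is a collider here and neither K nor any of its descendants is conditioned on, so the collider stays closed — the path is blocked at K.
Path 4: J ← H ← L → K ← U
  L is a fork here and L is conditioned on, so the path is blocked at L.
Since every path is blocked, d-separation holds.

Yes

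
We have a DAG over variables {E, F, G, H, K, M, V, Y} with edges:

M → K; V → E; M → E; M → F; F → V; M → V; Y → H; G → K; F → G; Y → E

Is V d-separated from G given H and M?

No

There are 6 undirected paths between V and G; checking each against the conditioning set {H, M}:
Path 1: V ← F ← M → K ← G
  M is a fork here and M is conditioned on, so the path is blocked at M.
Path 2: V ← F → G
  F is a fork and F is not conditioned on — no node blocks this path, so it is active.
Path 3: V → E ← M → K ← G
  E is a collider here and neither E nor any of its descendants is conditioned on, so the collider stays closed — the path is blocked at E.
Path 4: V → E ← M → F → G
  E is a collider here and neither E nor any of its descendants is conditioned on, so the collider stays closed — the path is blocked at E.
Path 5: V ← M → K ← G
  M is a fork here and M is conditioned on, so the path is blocked at M.
Path 6: V ← M → F → G
  M is a fork here and M is conditioned on, so the path is blocked at M.
Because an active path exists, V and G are not d-separated.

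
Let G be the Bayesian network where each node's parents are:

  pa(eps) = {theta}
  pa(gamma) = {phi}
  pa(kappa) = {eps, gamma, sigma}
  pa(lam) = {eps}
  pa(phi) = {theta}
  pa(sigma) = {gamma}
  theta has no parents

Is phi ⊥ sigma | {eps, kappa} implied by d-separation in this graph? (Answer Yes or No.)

No

4 paths connect phi and sigma; each must be blocked for d-separation to hold:
Path 1: phi → gamma → sigma
  gamma is a chain and gamma is not conditioned on — no node blocks this path, so it is active.
Path 2: phi → gamma → kappa ← sigma
  gamma is a chain and gamma is not conditioned on; kappa is a collider and kappa is conditioned on, which opens it — no node blocks this path, so it is active.
Path 3: phi ← theta → eps → kappa ← gamma → sigma
  eps is a chain here and eps is conditioned on, so the path is blocked at eps.
Path 4: phi ← theta → eps → kappa ← sigma
  eps is a chain here and eps is conditioned on, so the path is blocked at eps.
At least one path is unblocked, so d-separation fails.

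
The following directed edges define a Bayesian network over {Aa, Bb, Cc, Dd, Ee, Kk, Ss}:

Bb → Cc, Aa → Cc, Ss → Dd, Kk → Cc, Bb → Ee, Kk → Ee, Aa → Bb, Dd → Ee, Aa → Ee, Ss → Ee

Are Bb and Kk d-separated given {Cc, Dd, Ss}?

No

Enumerating the 6 paths from Bb to Kk and testing each for blocking by {Cc, Dd, Ss}:
  1. Bb → Cc ← Aa → Ee ← Kk — Cc:collider[open]; Aa:fork[open]; Ee:collider[blocks] ⇒ blocked
  2. Bb → Cc ← Kk — Cc:collider[open] ⇒ active
  3. Bb → Ee ← Aa → Cc ← Kk — Ee:collider[blocks]; Aa:fork[open]; Cc:collider[open] ⇒ blocked
  4. Bb → Ee ← Kk — Ee:collider[blocks] ⇒ blocked
  5. Bb ← Aa → Cc ← Kk — Aa:fork[open]; Cc:collider[open] ⇒ active
  6. Bb ← Aa → Ee ← Kk — Aa:fork[open]; Ee:collider[blocks] ⇒ blocked
At least one path is unblocked, so d-separation fails.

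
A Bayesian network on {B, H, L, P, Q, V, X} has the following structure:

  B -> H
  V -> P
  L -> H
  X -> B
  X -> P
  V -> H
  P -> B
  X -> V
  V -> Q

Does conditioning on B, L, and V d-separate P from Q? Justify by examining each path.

We examine all 5 paths between P and Q:
  1. P ← V → Q — V:fork[blocks] ⇒ blocked
  2. P → B → H ← V → Q — B:chain[blocks]; H:collider[blocks]; V:fork[blocks] ⇒ blocked
  3. P → B ← X → V → Q — B:collider[open]; X:fork[open]; V:chain[blocks] ⇒ blocked
  4. P ← X → V → Q — X:fork[open]; V:chain[blocks] ⇒ blocked
  5. P ← X → B → H ← V → Q — X:fork[open]; B:chain[blocks]; H:collider[blocks]; V:fork[blocks] ⇒ blocked
All paths are blocked; P ⊥ Q | {B, L, V} holds.

Yes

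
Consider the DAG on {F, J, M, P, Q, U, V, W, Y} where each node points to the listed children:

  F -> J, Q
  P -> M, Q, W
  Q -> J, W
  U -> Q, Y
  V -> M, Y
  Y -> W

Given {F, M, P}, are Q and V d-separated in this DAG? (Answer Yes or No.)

We examine all 6 paths between Q and V:
Path 1: Q ← U → Y → W ← P → M ← V
  W is a collider here and neither W nor any of its descendants is conditioned on, so the collider stays closed — the path is blocked at W.
Path 2: Q ← U → Y ← V
  Y is a collider here and neither Y nor any of its descendants is conditioned on, so the collider stays closed — the path is blocked at Y.
Path 3: Q ← P → M ← V
  P is a fork here and P is conditioned on, so the path is blocked at P.
Path 4: Q ← P → W ← Y ← V
  P is a fork here and P is conditioned on, so the path is blocked at P.
Path 5: Q → W ← Y ← V
  W is a collider here and neither W nor any of its descendants is conditioned on, so the collider stays closed — the path is blocked at W.
Path 6: Q → W ← P → M ← V
  W is a collider here and neither W nor any of its descendants is conditioned on, so the collider stays closed — the path is blocked at W.
Every path is blocked, so Q and V are d-separated given {F, M, P}.

Yes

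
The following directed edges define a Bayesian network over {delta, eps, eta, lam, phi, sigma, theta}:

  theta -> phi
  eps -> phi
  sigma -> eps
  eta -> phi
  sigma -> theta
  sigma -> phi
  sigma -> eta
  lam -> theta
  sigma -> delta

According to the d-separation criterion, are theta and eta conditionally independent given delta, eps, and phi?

Enumerating the 6 paths from theta to eta and testing each for blocking by {delta, eps, phi}:
Path 1: theta ← sigma → eps → phi ← eta
  eps is a chain here and eps is conditioned on, so the path is blocked at eps.
Path 2: theta ← sigma → phi ← eta
  sigma is a fork and sigma is not conditioned on; phi is a collider and phi is conditioned on, which opens it — no node blocks this path, so it is active.
Path 3: theta ← sigma → eta
  sigma is a fork and sigma is not conditioned on — no node blocks this path, so it is active.
Path 4: theta → phi ← sigma → eta
  phi is a collider and phi is conditioned on, which opens it; sigma is a fork and sigma is not conditioned on — no node blocks this path, so it is active.
Path 5: theta → phi ← eps ← sigma → eta
  eps is a chain here and eps is conditioned on, so the path is blocked at eps.
Path 6: theta → phi ← eta
  phi is a collider and phi is conditioned on, which opens it — no node blocks this path, so it is active.
Because an active path exists, theta and eta are not d-separated.

No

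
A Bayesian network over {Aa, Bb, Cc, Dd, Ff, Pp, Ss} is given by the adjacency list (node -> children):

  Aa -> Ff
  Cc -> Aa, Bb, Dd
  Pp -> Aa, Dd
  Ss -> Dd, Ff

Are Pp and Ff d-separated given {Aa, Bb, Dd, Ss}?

Yes — Pp and Ff are d-separated given {Aa, Bb, Dd, Ss}.

4 paths connect Pp and Ff; each must be blocked for d-separation to hold:
Path 1: Pp → Dd ← Cc → Aa → Ff
  Aa is a chain here and Aa is conditioned on, so the path is blocked at Aa.
Path 2: Pp → Dd ← Ss → Ff
  Ss is a fork here and Ss is conditioned on, so the path is blocked at Ss.
Path 3: Pp → Aa ← Cc → Dd ← Ss → Ff
  Ss is a fork here and Ss is conditioned on, so the path is blocked at Ss.
Path 4: Pp → Aa → Ff
  Aa is a chain here and Aa is conditioned on, so the path is blocked at Aa.
Since every path is blocked, d-separation holds.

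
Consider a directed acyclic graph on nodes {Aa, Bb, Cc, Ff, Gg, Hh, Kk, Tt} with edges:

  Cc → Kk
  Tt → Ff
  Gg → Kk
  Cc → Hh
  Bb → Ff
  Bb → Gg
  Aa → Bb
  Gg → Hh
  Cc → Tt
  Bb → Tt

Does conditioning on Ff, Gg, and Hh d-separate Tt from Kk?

There are 6 undirected paths between Tt and Kk; checking each against the conditioning set {Ff, Gg, Hh}:
  1. Tt ← Cc → Kk — Cc:fork[open] ⇒ active
  2. Tt ← Cc → Hh ← Gg → Kk — Cc:fork[open]; Hh:collider[open]; Gg:fork[blocks] ⇒ blocked
  3. Tt → Ff ← Bb → Gg → Kk — Ff:collider[open]; Bb:fork[open]; Gg:chain[blocks] ⇒ blocked
  4. Tt → Ff ← Bb → Gg → Hh ← Cc → Kk — Ff:collider[open]; Bb:fork[open]; Gg:chain[blocks]; Hh:collider[open]; Cc:fork[open] ⇒ blocked
  5. Tt ← Bb → Gg → Kk — Bb:fork[open]; Gg:chain[blocks] ⇒ blocked
  6. Tt ← Bb → Gg → Hh ← Cc → Kk — Bb:fork[open]; Gg:chain[blocks]; Hh:collider[open]; Cc:fork[open] ⇒ blocked
Because an active path exists, Tt and Kk are not d-separated.

No — Tt and Kk are not d-separated given {Ff, Gg, Hh}.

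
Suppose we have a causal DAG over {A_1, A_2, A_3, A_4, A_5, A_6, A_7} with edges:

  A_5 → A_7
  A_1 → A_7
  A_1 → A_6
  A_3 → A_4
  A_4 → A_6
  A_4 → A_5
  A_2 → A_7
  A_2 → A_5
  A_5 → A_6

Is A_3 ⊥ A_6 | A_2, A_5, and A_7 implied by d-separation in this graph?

No — A_3 and A_6 are not d-separated given {A_2, A_5, A_7}.

There are 4 undirected paths between A_3 and A_6; checking each against the conditioning set {A_2, A_5, A_7}:
  1. A_3 → A_4 → A_5 → A_7 ← A_1 → A_6 — A_4:chain[open]; A_5:chain[blocks]; A_7:collider[open]; A_1:fork[open] ⇒ blocked
  2. A_3 → A_4 → A_5 ← A_2 → A_7 ← A_1 → A_6 — A_4:chain[open]; A_5:collider[open]; A_2:fork[blocks]; A_7:collider[open]; A_1:fork[open] ⇒ blocked
  3. A_3 → A_4 → A_5 → A_6 — A_4:chain[open]; A_5:chain[blocks] ⇒ blocked
  4. A_3 → A_4 → A_6 — A_4:chain[open] ⇒ active
Since the path A_3 → A_4 → A_6 is active, A_3 and A_6 are not d-separated given {A_2, A_5, A_7}.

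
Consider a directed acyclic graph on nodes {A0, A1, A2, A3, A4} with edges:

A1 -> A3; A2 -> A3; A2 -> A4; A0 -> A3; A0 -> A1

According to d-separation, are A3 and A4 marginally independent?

The only undirected path from A3 to A4 is:
  1. A3 ← A2 → A4 — A2:fork[open] ⇒ active
At least one path is unblocked, so d-separation fails.

No — A3 and A4 are not d-separated given ∅.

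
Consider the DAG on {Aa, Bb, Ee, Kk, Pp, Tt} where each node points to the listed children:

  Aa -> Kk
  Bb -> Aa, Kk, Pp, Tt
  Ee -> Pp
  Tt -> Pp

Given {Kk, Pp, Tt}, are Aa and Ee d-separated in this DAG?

No — Aa and Ee are not d-separated given {Kk, Pp, Tt}.

4 paths connect Aa and Ee; each must be blocked for d-separation to hold:
Path 1: Aa ← Bb → Tt → Pp ← Ee
  Tt is a chain here and Tt is conditioned on, so the path is blocked at Tt.
Path 2: Aa ← Bb → Pp ← Ee
  Bb is a fork and Bb is not conditioned on; Pp is a collider and Pp is conditioned on, which opens it — no node blocks this path, so it is active.
Path 3: Aa → Kk ← Bb → Tt → Pp ← Ee
  Tt is a chain here and Tt is conditioned on, so the path is blocked at Tt.
Path 4: Aa → Kk ← Bb → Pp ← Ee
  Kk is a collider and Kk is conditioned on, which opens it; Bb is a fork and Bb is not conditioned on; Pp is a collider and Pp is conditioned on, which opens it — no node blocks this path, so it is active.
Since the path Aa ← Bb → Pp ← Ee is active, Aa and Ee are not d-separated given {Kk, Pp, Tt}.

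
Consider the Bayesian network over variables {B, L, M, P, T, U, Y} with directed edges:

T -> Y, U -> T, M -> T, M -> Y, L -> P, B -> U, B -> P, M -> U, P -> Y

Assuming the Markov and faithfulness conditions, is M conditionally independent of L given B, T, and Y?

No — M and L are not d-separated given {B, T, Y}.

6 paths connect M and L; each must be blocked for d-separation to hold:
Path 1: M → T ← U ← B → P ← L
  B is a fork here and B is conditioned on, so the path is blocked at B.
Path 2: M → T → Y ← P ← L
  T is a chain here and T is conditioned on, so the path is blocked at T.
Path 3: M → U → T → Y ← P ← L
  T is a chain here and T is conditioned on, so the path is blocked at T.
Path 4: M → U ← B → P ← L
  B is a fork here and B is conditioned on, so the path is blocked at B.
Path 5: M → Y ← T ← U ← B → P ← L
  T is a chain here and T is conditioned on, so the path is blocked at T.
Path 6: M → Y ← P ← L
  Y is a collider and Y is conditioned on, which opens it; P is a chain and P is not conditioned on — no node blocks this path, so it is active.
Because an active path exists, M and L are not d-separated.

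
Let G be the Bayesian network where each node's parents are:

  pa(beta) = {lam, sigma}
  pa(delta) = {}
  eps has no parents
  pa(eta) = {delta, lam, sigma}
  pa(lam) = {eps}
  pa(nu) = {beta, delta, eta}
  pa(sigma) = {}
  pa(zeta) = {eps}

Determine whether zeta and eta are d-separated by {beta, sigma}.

No

We examine all 4 paths between zeta and eta:
  1. zeta ← eps → lam → beta ← sigma → eta — eps:fork[open]; lam:chain[open]; beta:collider[open]; sigma:fork[blocks] ⇒ blocked
  2. zeta ← eps → lam → beta → nu ← delta → eta — eps:fork[open]; lam:chain[open]; beta:chain[blocks]; nu:collider[blocks]; delta:fork[open] ⇒ blocked
  3. zeta ← eps → lam → beta → nu ← eta — eps:fork[open]; lam:chain[open]; beta:chain[blocks]; nu:collider[blocks] ⇒ blocked
  4. zeta ← eps → lam → eta — eps:fork[open]; lam:chain[open] ⇒ active
Since the path zeta ← eps → lam → eta is active, zeta and eta are not d-separated given {beta, sigma}.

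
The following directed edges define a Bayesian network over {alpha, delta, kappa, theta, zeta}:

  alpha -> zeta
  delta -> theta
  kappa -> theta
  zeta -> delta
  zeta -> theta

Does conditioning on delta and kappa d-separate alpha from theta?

No

Enumerating the 2 paths from alpha to theta and testing each for blocking by {delta, kappa}:
Path 1: alpha → zeta → delta → theta
  delta is a chain here and delta is conditioned on, so the path is blocked at delta.
Path 2: alpha → zeta → theta
  zeta is a chain and zeta is not conditioned on — no node blocks this path, so it is active.
Because an active path exists, alpha and theta are not d-separated.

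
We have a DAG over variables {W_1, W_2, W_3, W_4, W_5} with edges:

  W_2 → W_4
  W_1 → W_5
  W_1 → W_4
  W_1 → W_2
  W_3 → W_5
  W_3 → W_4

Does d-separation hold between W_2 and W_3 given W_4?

No

Enumerating the 4 paths from W_2 to W_3 and testing each for blocking by {W_4}:
Path 1: W_2 → W_4 ← W_3
  W_4 is a collider and W_4 is conditioned on, which opens it — no node blocks this path, so it is active.
Path 2: W_2 → W_4 ← W_1 → W_5 ← W_3
  W_5 is a collider here and neither W_5 nor any of its descendants is conditioned on, so the collider stays closed — the path is blocked at W_5.
Path 3: W_2 ← W_1 → W_4 ← W_3
  W_1 is a fork and W_1 is not conditioned on; W_4 is a collider and W_4 is conditioned on, which opens it — no node blocks this path, so it is active.
Path 4: W_2 ← W_1 → W_5 ← W_3
  W_5 is a collider here and neither W_5 nor any of its descendants is conditioned on, so the collider stays closed — the path is blocked at W_5.
Since the path W_2 → W_4 ← W_3 is active, W_2 and W_3 are not d-separated given {W_4}.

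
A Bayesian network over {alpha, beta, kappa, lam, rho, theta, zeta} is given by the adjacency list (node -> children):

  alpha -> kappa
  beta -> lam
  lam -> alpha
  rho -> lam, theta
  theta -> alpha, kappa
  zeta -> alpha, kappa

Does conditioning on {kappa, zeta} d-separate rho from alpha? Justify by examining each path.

No

We examine all 4 paths between rho and alpha:
  1. rho → lam → alpha — lam:chain[open] ⇒ active
  2. rho → theta → kappa ← zeta → alpha — theta:chain[open]; kappa:collider[open]; zeta:fork[blocks] ⇒ blocked
  3. rho → theta → kappa ← alpha — theta:chain[open]; kappa:collider[open] ⇒ active
  4. rho → theta → alpha — theta:chain[open] ⇒ active
Since the path rho → lam → alpha is active, rho and alpha are not d-separated given {kappa, zeta}.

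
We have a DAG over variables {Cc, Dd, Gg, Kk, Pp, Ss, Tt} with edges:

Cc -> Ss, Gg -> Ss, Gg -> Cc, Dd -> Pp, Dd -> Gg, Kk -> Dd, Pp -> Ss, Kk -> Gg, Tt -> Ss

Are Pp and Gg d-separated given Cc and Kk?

We examine all 4 paths between Pp and Gg:
  1. Pp ← Dd → Gg — Dd:fork[open] ⇒ active
  2. Pp ← Dd ← Kk → Gg — Dd:chain[open]; Kk:fork[blocks] ⇒ blocked
  3. Pp → Ss ← Cc ← Gg — Ss:collider[blocks]; Cc:chain[blocks] ⇒ blocked
  4. Pp → Ss ← Gg — Ss:collider[blocks] ⇒ blocked
At least one path is unblocked, so d-separation fails.

No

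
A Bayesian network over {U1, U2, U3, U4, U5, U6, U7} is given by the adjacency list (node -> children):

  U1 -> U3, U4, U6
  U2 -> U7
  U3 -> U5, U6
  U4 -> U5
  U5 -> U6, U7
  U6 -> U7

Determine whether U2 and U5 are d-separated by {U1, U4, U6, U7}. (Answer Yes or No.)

There are 6 undirected paths between U2 and U5; checking each against the conditioning set {U1, U4, U6, U7}:
Path 1: U2 → U7 ← U6 ← U1 → U4 → U5
  U6 is a chain here and U6 is conditioned on, so the path is blocked at U6.
Path 2: U2 → U7 ← U6 ← U1 → U3 → U5
  U6 is a chain here and U6 is conditioned on, so the path is blocked at U6.
Path 3: U2 → U7 ← U6 ← U5
  U6 is a chain here and U6 is conditioned on, so the path is blocked at U6.
Path 4: U2 → U7 ← U6 ← U3 ← U1 → U4 → U5
  U6 is a chain here and U6 is conditioned on, so the path is blocked at U6.
Path 5: U2 → U7 ← U6 ← U3 → U5
  U6 is a chain here and U6 is conditioned on, so the path is blocked at U6.
Path 6: U2 → U7 ← U5
  U7 is a collider and U7 is conditioned on, which opens it — no node blocks this path, so it is active.
At least one path is unblocked, so d-separation fails.

No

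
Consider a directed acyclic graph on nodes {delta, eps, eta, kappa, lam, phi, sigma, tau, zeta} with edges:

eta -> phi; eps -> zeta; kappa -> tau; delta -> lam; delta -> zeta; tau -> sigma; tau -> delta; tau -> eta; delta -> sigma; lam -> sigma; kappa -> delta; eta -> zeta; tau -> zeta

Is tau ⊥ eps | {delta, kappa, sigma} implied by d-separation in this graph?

Yes

6 paths connect tau and eps; each must be blocked for d-separation to hold:
  1. tau → zeta ← eps — zeta:collider[blocks] ⇒ blocked
  2. tau → eta → zeta ← eps — eta:chain[open]; zeta:collider[blocks] ⇒ blocked
  3. tau → delta → zeta ← eps — delta:chain[blocks]; zeta:collider[blocks] ⇒ blocked
  4. tau ← kappa → delta → zeta ← eps — kappa:fork[blocks]; delta:chain[blocks]; zeta:collider[blocks] ⇒ blocked
  5. tau → sigma ← delta → zeta ← eps — sigma:collider[open]; delta:fork[blocks]; zeta:collider[blocks] ⇒ blocked
  6. tau → sigma ← lam ← delta → zeta ← eps — sigma:collider[open]; lam:chain[open]; delta:fork[blocks]; zeta:collider[blocks] ⇒ blocked
All paths are blocked; tau ⊥ eps | {delta, kappa, sigma} holds.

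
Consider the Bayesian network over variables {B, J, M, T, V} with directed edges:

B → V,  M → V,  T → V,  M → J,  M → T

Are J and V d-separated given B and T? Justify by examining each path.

We examine all 2 paths between J and V:
Path 1: J ← M → V
  M is a fork and M is not conditioned on — no node blocks this path, so it is active.
Path 2: J ← M → T → V
  T is a chain here and T is conditioned on, so the path is blocked at T.
Since the path J ← M → V is active, J and V are not d-separated given {B, T}.

No — J and V are not d-separated given {B, T}.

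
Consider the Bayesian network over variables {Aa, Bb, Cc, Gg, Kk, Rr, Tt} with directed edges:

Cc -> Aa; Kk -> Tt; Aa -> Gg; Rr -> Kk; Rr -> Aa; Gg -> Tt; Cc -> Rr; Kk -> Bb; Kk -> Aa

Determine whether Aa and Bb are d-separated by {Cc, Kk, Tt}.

Enumerating the 4 paths from Aa to Bb and testing each for blocking by {Cc, Kk, Tt}:
Path 1: Aa ← Rr → Kk → Bb
  Kk is a chain here and Kk is conditioned on, so the path is blocked at Kk.
Path 2: Aa ← Cc → Rr → Kk → Bb
  Cc is a fork here and Cc is conditioned on, so the path is blocked at Cc.
Path 3: Aa ← Kk → Bb
  Kk is a fork here and Kk is conditioned on, so the path is blocked at Kk.
Path 4: Aa → Gg → Tt ← Kk → Bb
  Kk is a fork here and Kk is conditioned on, so the path is blocked at Kk.
All paths are blocked; Aa ⊥ Bb | {Cc, Kk, Tt} holds.

Yes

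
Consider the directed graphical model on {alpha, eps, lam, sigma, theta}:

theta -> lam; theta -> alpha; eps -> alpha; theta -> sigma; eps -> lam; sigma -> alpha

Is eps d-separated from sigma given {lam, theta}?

Yes — eps and sigma are d-separated given {lam, theta}.

We examine all 4 paths between eps and sigma:
  1. eps → lam ← theta → alpha ← sigma — lam:collider[open]; theta:fork[blocks]; alpha:collider[blocks] ⇒ blocked
  2. eps → lam ← theta → sigma — lam:collider[open]; theta:fork[blocks] ⇒ blocked
  3. eps → alpha ← theta → sigma — alpha:collider[blocks]; theta:fork[blocks] ⇒ blocked
  4. eps → alpha ← sigma — alpha:collider[blocks] ⇒ blocked
Since every path is blocked, d-separation holds.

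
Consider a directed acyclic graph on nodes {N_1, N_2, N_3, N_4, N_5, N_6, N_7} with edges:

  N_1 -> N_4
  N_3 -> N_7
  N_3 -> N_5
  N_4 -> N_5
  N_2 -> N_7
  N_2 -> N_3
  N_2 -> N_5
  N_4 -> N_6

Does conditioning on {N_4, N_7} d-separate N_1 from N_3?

Yes — N_1 and N_3 are d-separated given {N_4, N_7}.

There are 3 undirected paths between N_1 and N_3; checking each against the conditioning set {N_4, N_7}:
  1. N_1 → N_4 → N_5 ← N_3 — N_4:chain[blocks]; N_5:collider[blocks] ⇒ blocked
  2. N_1 → N_4 → N_5 ← N_2 → N_7 ← N_3 — N_4:chain[blocks]; N_5:collider[blocks]; N_2:fork[open]; N_7:collider[open] ⇒ blocked
  3. N_1 → N_4 → N_5 ← N_2 → N_3 — N_4:chain[blocks]; N_5:collider[blocks]; N_2:fork[open] ⇒ blocked
Since every path is blocked, d-separation holds.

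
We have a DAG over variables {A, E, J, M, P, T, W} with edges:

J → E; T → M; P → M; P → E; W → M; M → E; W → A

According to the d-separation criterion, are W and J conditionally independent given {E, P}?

Enumerating the 2 paths from W to J and testing each for blocking by {E, P}:
Path 1: W → M ← P → E ← J
  P is a fork here and P is conditioned on, so the path is blocked at P.
Path 2: W → M → E ← J
  M is a chain and M is not conditioned on; E is a collider and E is conditioned on, which opens it — no node blocks this path, so it is active.
Since the path W → M → E ← J is active, W and J are not d-separated given {E, P}.

No — W and J are not d-separated given {E, P}.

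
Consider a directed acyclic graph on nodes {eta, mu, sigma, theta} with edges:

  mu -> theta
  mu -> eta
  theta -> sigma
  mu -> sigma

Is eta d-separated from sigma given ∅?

No — eta and sigma are not d-separated given ∅.

We examine all 2 paths between eta and sigma:
Path 1: eta ← mu → sigma
  mu is a fork and mu is not conditioned on — no node blocks this path, so it is active.
Path 2: eta ← mu → theta → sigma
  mu is a fork and mu is not conditioned on; theta is a chain and theta is not conditioned on — no node blocks this path, so it is active.
At least one path is unblocked, so d-separation fails.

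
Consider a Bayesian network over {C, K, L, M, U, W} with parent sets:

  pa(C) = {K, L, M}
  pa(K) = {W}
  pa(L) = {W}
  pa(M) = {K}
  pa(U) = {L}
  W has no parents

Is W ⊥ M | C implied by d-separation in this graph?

4 paths connect W and M; each must be blocked for d-separation to hold:
Path 1: W → L → C ← M
  L is a chain and L is not conditioned on; C is a collider and C is conditioned on, which opens it — no node blocks this path, so it is active.
Path 2: W → L → C ← K → M
  L is a chain and L is not conditioned on; C is a collider and C is conditioned on, which opens it; K is a fork and K is not conditioned on — no node blocks this path, so it is active.
Path 3: W → K → M
  K is a chain and K is not conditioned on — no node blocks this path, so it is active.
Path 4: W → K → C ← M
  K is a chain and K is not conditioned on; C is a collider and C is conditioned on, which opens it — no node blocks this path, so it is active.
Since the path W → L → C ← M is active, W and M are not d-separated given {C}.

No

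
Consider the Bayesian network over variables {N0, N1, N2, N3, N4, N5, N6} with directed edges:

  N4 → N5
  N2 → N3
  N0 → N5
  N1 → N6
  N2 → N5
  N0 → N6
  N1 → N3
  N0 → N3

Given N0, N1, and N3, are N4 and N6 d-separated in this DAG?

Yes

We examine all 4 paths between N4 and N6:
Path 1: N4 → N5 ← N2 → N3 ← N1 → N6
  N5 is a collider here and neither N5 nor any of its descendants is conditioned on, so the collider stays closed — the path is blocked at N5.
Path 2: N4 → N5 ← N2 → N3 ← N0 → N6
  N5 is a collider here and neither N5 nor any of its descendants is conditioned on, so the collider stays closed — the path is blocked at N5.
Path 3: N4 → N5 ← N0 → N3 ← N1 → N6
  N5 is a collider here and neither N5 nor any of its descendants is conditioned on, so the collider stays closed — the path is blocked at N5.
Path 4: N4 → N5 ← N0 → N6
  N5 is a collider here and neither N5 nor any of its descendants is conditioned on, so the collider stays closed — the path is blocked at N5.
Every path is blocked, so N4 and N6 are d-separated given {N0, N1, N3}.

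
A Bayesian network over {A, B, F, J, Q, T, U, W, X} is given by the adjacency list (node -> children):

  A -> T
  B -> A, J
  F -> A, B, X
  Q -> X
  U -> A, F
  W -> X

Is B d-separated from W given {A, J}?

Yes

3 paths connect B and W; each must be blocked for d-separation to hold:
Path 1: B → A ← U → F → X ← W
  X is a collider here and neither X nor any of its descendants is conditioned on, so the collider stays closed — the path is blocked at X.
Path 2: B → A ← F → X ← W
  X is a collider here and neither X nor any of its descendants is conditioned on, so the collider stays closed — the path is blocked at X.
Path 3: B ← F → X ← W
  X is a collider here and neither X nor any of its descendants is conditioned on, so the collider stays closed — the path is blocked at X.
All paths are blocked; B ⊥ W | {A, J} holds.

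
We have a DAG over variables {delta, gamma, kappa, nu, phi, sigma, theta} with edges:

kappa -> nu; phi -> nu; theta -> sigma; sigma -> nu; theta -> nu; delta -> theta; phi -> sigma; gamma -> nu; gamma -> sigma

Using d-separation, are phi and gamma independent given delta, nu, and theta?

No

We examine all 6 paths between phi and gamma:
  1. phi → sigma ← theta → nu ← gamma — sigma:collider[open]; theta:fork[blocks]; nu:collider[open] ⇒ blocked
  2. phi → sigma → nu ← gamma — sigma:chain[open]; nu:collider[open] ⇒ active
  3. phi → sigma ← gamma — sigma:collider[open] ⇒ active
  4. phi → nu ← sigma ← gamma — nu:collider[open]; sigma:chain[open] ⇒ active
  5. phi → nu ← theta → sigma ← gamma — nu:collider[open]; theta:fork[blocks]; sigma:collider[open] ⇒ blocked
  6. phi → nu ← gamma — nu:collider[open] ⇒ active
Since the path phi → sigma → nu ← gamma is active, phi and gamma are not d-separated given {delta, nu, theta}.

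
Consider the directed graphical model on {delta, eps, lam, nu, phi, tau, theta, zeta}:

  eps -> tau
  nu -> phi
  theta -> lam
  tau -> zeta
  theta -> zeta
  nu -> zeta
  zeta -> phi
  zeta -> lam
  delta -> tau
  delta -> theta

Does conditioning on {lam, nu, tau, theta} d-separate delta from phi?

There are 6 undirected paths between delta and phi; checking each against the conditioning set {lam, nu, tau, theta}:
  1. delta → tau → zeta ← nu → phi — tau:chain[blocks]; zeta:collider[open]; nu:fork[blocks] ⇒ blocked
  2. delta → tau → zeta → phi — tau:chain[blocks]; zeta:chain[open] ⇒ blocked
  3. delta → theta → zeta ← nu → phi — theta:chain[blocks]; zeta:collider[open]; nu:fork[blocks] ⇒ blocked
  4. delta → theta → zeta → phi — theta:chain[blocks]; zeta:chain[open] ⇒ blocked
  5. delta → theta → lam ← zeta ← nu → phi — theta:chain[blocks]; lam:collider[open]; zeta:chain[open]; nu:fork[blocks] ⇒ blocked
  6. delta → theta → lam ← zeta → phi — theta:chain[blocks]; lam:collider[open]; zeta:fork[open] ⇒ blocked
All paths are blocked; delta ⊥ phi | {lam, nu, tau, theta} holds.

Yes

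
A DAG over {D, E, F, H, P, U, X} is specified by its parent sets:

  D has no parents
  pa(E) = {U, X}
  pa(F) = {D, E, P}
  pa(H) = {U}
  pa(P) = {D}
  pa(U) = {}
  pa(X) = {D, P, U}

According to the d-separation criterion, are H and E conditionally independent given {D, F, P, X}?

No

6 paths connect H and E; each must be blocked for d-separation to hold:
  1. H ← U → X ← P ← D → F ← E — U:fork[open]; X:collider[open]; P:chain[blocks]; D:fork[blocks]; F:collider[open] ⇒ blocked
  2. H ← U → X ← P → F ← E — U:fork[open]; X:collider[open]; P:fork[blocks]; F:collider[open] ⇒ blocked
  3. H ← U → X → E — U:fork[open]; X:chain[blocks] ⇒ blocked
  4. H ← U → X ← D → P → F ← E — U:fork[open]; X:collider[open]; D:fork[blocks]; P:chain[blocks]; F:collider[open] ⇒ blocked
  5. H ← U → X ← D → F ← E — U:fork[open]; X:collider[open]; D:fork[blocks]; F:collider[open] ⇒ blocked
  6. H ← U → E — U:fork[open] ⇒ active
At least one path is unblocked, so d-separation fails.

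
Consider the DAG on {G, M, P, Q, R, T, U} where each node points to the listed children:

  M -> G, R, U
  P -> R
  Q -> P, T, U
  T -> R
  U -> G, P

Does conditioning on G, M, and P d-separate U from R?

6 paths connect U and R; each must be blocked for d-separation to hold:
  1. U ← M → R — M:fork[blocks] ⇒ blocked
  2. U ← Q → T → R — Q:fork[open]; T:chain[open] ⇒ active
  3. U ← Q → P → R — Q:fork[open]; P:chain[blocks] ⇒ blocked
  4. U → G ← M → R — G:collider[open]; M:fork[blocks] ⇒ blocked
  5. U → P ← Q → T → R — P:collider[open]; Q:fork[open]; T:chain[open] ⇒ active
  6. U → P → R — P:chain[blocks] ⇒ blocked
Because an active path exists, U and R are not d-separated.

No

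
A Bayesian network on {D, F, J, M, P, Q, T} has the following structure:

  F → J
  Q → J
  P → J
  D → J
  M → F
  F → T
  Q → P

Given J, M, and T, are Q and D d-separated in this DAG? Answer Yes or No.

No — Q and D are not d-separated given {J, M, T}.

There are 2 undirected paths between Q and D; checking each against the conditioning set {J, M, T}:
Path 1: Q → J ← D
  J is a collider and J is conditioned on, which opens it — no node blocks this path, so it is active.
Path 2: Q → P → J ← D
  P is a chain and P is not conditioned on; J is a collider and J is conditioned on, which opens it — no node blocks this path, so it is active.
Because an active path exists, Q and D are not d-separated.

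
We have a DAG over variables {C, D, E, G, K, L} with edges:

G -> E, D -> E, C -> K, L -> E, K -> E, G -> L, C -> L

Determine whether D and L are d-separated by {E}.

No

There are 3 undirected paths between D and L; checking each against the conditioning set {E}:
  1. D → E ← L — E:collider[open] ⇒ active
  2. D → E ← K ← C → L — E:collider[open]; K:chain[open]; C:fork[open] ⇒ active
  3. D → E ← G → L — E:collider[open]; G:fork[open] ⇒ active
Since the path D → E ← L is active, D and L are not d-separated given {E}.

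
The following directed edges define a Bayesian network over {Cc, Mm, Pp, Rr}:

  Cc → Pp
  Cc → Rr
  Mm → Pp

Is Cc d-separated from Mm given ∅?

Only one path connects Cc and Mm:
Path 1: Cc → Pp ← Mm
  Pp is a collider here and neither Pp nor any of its descendants is conditioned on, so the collider stays closed — the path is blocked at Pp.
All paths are blocked; Cc ⊥ Mm | ∅ holds.

Yes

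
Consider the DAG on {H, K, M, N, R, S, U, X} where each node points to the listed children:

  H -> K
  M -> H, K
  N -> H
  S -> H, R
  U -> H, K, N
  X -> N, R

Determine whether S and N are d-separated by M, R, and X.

There are 5 undirected paths between S and N; checking each against the conditioning set {M, R, X}:
Path 1: S → H ← M → K ← U → N
  H is a collider here and neither H nor any of its descendants is conditioned on, so the collider stays closed — the path is blocked at H.
Path 2: S → H → K ← U → N
  K is a collider here and neither K nor any of its descendants is conditioned on, so the collider stays closed — the path is blocked at K.
Path 3: S → H ← U → N
  H is a collider here and neither H nor any of its descendants is conditioned on, so the collider stays closed — the path is blocked at H.
Path 4: S → H ← N
  H is a collider here and neither H nor any of its descendants is conditioned on, so the collider stays closed — the path is blocked at H.
Path 5: S → R ← X → N
  X is a fork here and X is conditioned on, so the path is blocked at X.
Since every path is blocked, d-separation holds.

Yes — S and N are d-separated given {M, R, X}.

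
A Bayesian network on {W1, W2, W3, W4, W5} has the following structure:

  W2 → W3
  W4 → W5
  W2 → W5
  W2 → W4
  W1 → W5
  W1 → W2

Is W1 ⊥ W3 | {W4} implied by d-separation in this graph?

Enumerating the 3 paths from W1 to W3 and testing each for blocking by {W4}:
Path 1: W1 → W5 ← W4 ← W2 → W3
  W5 is a collider here and neither W5 nor any of its descendants is conditioned on, so the collider stays closed — the path is blocked at W5.
Path 2: W1 → W5 ← W2 → W3
  W5 is a collider here and neither W5 nor any of its descendants is conditioned on, so the collider stays closed — the path is blocked at W5.
Path 3: W1 → W2 → W3
  W2 is a chain and W2 is not conditioned on — no node blocks this path, so it is active.
At least one path is unblocked, so d-separation fails.

No — W1 and W3 are not d-separated given {W4}.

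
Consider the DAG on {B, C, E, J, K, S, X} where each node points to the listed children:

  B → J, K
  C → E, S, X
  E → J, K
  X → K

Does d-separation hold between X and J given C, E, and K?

We examine all 4 paths between X and J:
Path 1: X ← C → E → J
  C is a fork here and C is conditioned on, so the path is blocked at C.
Path 2: X ← C → E → K ← B → J
  C is a fork here and C is conditioned on, so the path is blocked at C.
Path 3: X → K ← E → J
  E is a fork here and E is conditioned on, so the path is blocked at E.
Path 4: X → K ← B → J
  K is a collider and K is conditioned on, which opens it; B is a fork and B is not conditioned on — no node blocks this path, so it is active.
At least one path is unblocked, so d-separation fails.

No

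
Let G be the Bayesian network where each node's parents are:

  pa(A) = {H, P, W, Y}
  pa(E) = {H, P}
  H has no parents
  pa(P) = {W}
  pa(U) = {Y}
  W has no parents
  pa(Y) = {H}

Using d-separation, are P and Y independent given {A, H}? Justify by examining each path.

No

6 paths connect P and Y; each must be blocked for d-separation to hold:
Path 1: P → A ← Y
  A is a collider and A is conditioned on, which opens it — no node blocks this path, so it is active.
Path 2: P → A ← H → Y
  H is a fork here and H is conditioned on, so the path is blocked at H.
Path 3: P ← W → A ← Y
  W is a fork and W is not conditioned on; A is a collider and A is conditioned on, which opens it — no node blocks this path, so it is active.
Path 4: P ← W → A ← H → Y
  H is a fork here and H is conditioned on, so the path is blocked at H.
Path 5: P → E ← H → A ← Y
  E is a collider here and neither E nor any of its descendants is conditioned on, so the collider stays closed — the path is blocked at E.
Path 6: P → E ← H → Y
  E is a collider here and neither E nor any of its descendants is conditioned on, so the collider stays closed — the path is blocked at E.
At least one path is unblocked, so d-separation fails.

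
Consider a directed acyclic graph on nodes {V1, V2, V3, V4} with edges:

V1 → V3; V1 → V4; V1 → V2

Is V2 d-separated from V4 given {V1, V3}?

Yes

The only undirected path from V2 to V4 is:
  1. V2 ← V1 → V4 — V1:fork[blocks] ⇒ blocked
All paths are blocked; V2 ⊥ V4 | {V1, V3} holds.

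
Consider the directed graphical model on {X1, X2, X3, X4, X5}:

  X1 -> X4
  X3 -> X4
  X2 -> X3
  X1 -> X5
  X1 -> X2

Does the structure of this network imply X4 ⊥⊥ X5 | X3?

No

There are 2 undirected paths between X4 and X5; checking each against the conditioning set {X3}:
  1. X4 ← X1 → X5 — X1:fork[open] ⇒ active
  2. X4 ← X3 ← X2 ← X1 → X5 — X3:chain[blocks]; X2:chain[open]; X1:fork[open] ⇒ blocked
At least one path is unblocked, so d-separation fails.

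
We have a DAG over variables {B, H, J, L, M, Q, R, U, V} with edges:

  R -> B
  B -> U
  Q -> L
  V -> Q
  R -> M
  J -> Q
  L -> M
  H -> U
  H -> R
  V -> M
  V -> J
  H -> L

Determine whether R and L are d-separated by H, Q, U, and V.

Enumerating the 5 paths from R to L and testing each for blocking by {H, Q, U, V}:
  1. R → M ← L — M:collider[blocks] ⇒ blocked
  2. R → M ← V → J → Q → L — M:collider[blocks]; V:fork[blocks]; J:chain[open]; Q:chain[blocks] ⇒ blocked
  3. R → M ← V → Q → L — M:collider[blocks]; V:fork[blocks]; Q:chain[blocks] ⇒ blocked
  4. R → B → U ← H → L — B:chain[open]; U:collider[open]; H:fork[blocks] ⇒ blocked
  5. R ← H → L — H:fork[blocks] ⇒ blocked
Since every path is blocked, d-separation holds.

Yes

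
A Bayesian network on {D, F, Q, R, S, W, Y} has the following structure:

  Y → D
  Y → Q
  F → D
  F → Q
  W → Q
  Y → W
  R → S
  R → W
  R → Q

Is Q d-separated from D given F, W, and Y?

Yes

Enumerating the 4 paths from Q to D and testing each for blocking by {F, W, Y}:
  1. Q ← F → D — F:fork[blocks] ⇒ blocked
  2. Q ← W ← Y → D — W:chain[blocks]; Y:fork[blocks] ⇒ blocked
  3. Q ← R → W ← Y → D — R:fork[open]; W:collider[open]; Y:fork[blocks] ⇒ blocked
  4. Q ← Y → D — Y:fork[blocks] ⇒ blocked
All paths are blocked; Q ⊥ D | {F, W, Y} holds.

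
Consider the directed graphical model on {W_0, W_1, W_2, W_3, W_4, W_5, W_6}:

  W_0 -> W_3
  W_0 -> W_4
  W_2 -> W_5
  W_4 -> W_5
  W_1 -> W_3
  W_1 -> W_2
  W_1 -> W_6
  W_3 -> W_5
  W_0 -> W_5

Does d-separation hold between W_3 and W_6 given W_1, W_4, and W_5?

Yes

There are 4 undirected paths between W_3 and W_6; checking each against the conditioning set {W_1, W_4, W_5}:
  1. W_3 → W_5 ← W_2 ← W_1 → W_6 — W_5:collider[open]; W_2:chain[open]; W_1:fork[blocks] ⇒ blocked
  2. W_3 ← W_0 → W_5 ← W_2 ← W_1 → W_6 — W_0:fork[open]; W_5:collider[open]; W_2:chain[open]; W_1:fork[blocks] ⇒ blocked
  3. W_3 ← W_0 → W_4 → W_5 ← W_2 ← W_1 → W_6 — W_0:fork[open]; W_4:chain[blocks]; W_5:collider[open]; W_2:chain[open]; W_1:fork[blocks] ⇒ blocked
  4. W_3 ← W_1 → W_6 — W_1:fork[blocks] ⇒ blocked
Every path is blocked, so W_3 and W_6 are d-separated given {W_1, W_4, W_5}.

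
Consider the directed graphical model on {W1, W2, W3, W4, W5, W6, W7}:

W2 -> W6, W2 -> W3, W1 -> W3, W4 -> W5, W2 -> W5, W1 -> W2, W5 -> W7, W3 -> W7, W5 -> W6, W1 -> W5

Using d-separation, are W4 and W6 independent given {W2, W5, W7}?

We examine all 6 paths between W4 and W6:
Path 1: W4 → W5 ← W1 → W3 ← W2 → W6
  W2 is a fork here and W2 is conditioned on, so the path is blocked at W2.
Path 2: W4 → W5 ← W1 → W2 → W6
  W2 is a chain here and W2 is conditioned on, so the path is blocked at W2.
Path 3: W4 → W5 ← W2 → W6
  W2 is a fork here and W2 is conditioned on, so the path is blocked at W2.
Path 4: W4 → W5 → W6
  W5 is a chain here and W5 is conditioned on, so the path is blocked at W5.
Path 5: W4 → W5 → W7 ← W3 ← W1 → W2 → W6
  W5 is a chain here and W5 is conditioned on, so the path is blocked at W5.
Path 6: W4 → W5 → W7 ← W3 ← W2 → W6
  W5 is a chain here and W5 is conditioned on, so the path is blocked at W5.
Since every path is blocked, d-separation holds.

Yes — W4 and W6 are d-separated given {W2, W5, W7}.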